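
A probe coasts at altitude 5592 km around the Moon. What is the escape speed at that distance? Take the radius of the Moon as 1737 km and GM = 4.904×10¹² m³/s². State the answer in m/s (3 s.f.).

r = 1737 + 5592 = 7329.0 km = 7.3290×10⁶ m.
Escape speed v_esc = √(2μ/r) = √(2 × 4.904×10¹² / 7.329×10⁶) = √(1.338×10⁶) = 1157 m/s.

v_esc ≈ 1160 m/s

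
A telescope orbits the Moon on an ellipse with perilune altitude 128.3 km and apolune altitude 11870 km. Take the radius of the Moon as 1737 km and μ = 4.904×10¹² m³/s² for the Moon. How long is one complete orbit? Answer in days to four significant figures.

T ≈ 0.7066 days

r_p = 1737 + 128.3 = 1865.3 km = 1.8653×10⁶ m.
r_a = 1737 + 11870 = 13607 km = 1.3607×10⁷ m.
Semi-major axis a = (r_p + r_a)/2 = (1865.3 + 13607)/2 = 7736.1 km = 7.736×10⁶ m.
By Kepler's third law T = 2π√(a³/μ) = 2π × 9.717×10³ = 6.105×10⁴ s.
= 0.7066 days.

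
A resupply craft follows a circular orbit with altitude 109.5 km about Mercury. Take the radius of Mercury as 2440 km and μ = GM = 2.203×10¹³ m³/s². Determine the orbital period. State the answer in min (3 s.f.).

r = 2440 + 109.5 = 2549.5 km = 2.5495×10⁶ m.
Kepler's third law: T = 2π√(r³/μ) = 2π√((2.550×10⁶)³ / 2.203×10¹³).
r³/μ = 7.522×10⁵ s², so T = 2π × 8.673×10² = 5.449×10³ s.
Converting: 5.449×10³ s ÷ 60.00 = 90.82 min.

T ≈ 90.8 min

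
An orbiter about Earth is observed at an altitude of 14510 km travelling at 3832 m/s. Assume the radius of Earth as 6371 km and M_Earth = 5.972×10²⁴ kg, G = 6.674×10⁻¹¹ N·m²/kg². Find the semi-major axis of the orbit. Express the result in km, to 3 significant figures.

a ≈ 17000 km

μ = GM = 6.674×10⁻¹¹ × 5.972×10²⁴ = 3.986×10¹⁴ m³/s².
r = 6371 + 14510 = 20881 km = 2.088×10⁷ m.
Vis-viva rearranged: 1/a = 2/r − v²/μ = 9.578×10⁻⁸ − 3.684×10⁻⁸ = 5.894×10⁻⁸ m⁻¹.
a = 1.697×10⁷ m = 16967 km.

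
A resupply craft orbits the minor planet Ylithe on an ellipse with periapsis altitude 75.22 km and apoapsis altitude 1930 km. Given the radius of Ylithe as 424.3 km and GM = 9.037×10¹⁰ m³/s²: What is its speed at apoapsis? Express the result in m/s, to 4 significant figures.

v ≈ 115.9 m/s

r_p = 424.3 + 75.22 = 499.52 km = 4.9952×10⁵ m.
r_a = 424.3 + 1930 = 2354.3 km = 2.3543×10⁶ m.
Semi-major axis a = (r_p + r_a)/2 = 1426.9 km = 1.427×10⁶ m.
Vis-viva: v² = μ(2/r − 1/a) = 9.037×10¹⁰ × (8.495×10⁻⁷ − 7.008×10⁻⁷) = 1.344×10⁴ m²/s².
v = 115.9 m/s.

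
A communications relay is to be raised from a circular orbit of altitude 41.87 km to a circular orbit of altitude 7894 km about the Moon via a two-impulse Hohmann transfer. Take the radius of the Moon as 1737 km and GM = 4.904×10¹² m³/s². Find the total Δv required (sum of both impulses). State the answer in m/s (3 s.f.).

r₁ = 1737 + 41.87 = 1778.9 km = 1.7789×10⁶ m.
r₂ = 1737 + 7894 = 9631.0 km = 9.6310×10⁶ m.
Transfer ellipse a_t = (r₁ + r₂)/2 = 5.705×10⁶ m.
At r₁: circular v_c1 = √(μ/r₁) = 1660 m/s; transfer-perilune v_p = √[μ(2/r₁ − 1/a_t)] = 2157 m/s.
Δv₁ = v_p − v_c1 = 497.0 m/s.
At r₂: circular v_c2 = √(μ/r₂) = 713.6 m/s; transfer-apolune v_a = √[μ(2/r₂ − 1/a_t)] = 398.5 m/s.
Δv₂ = v_c2 − v_a = 315.1 m/s.
Total Δv = Δv₁ + Δv₂ = 812.1 m/s.

Δv_total ≈ 812 m/s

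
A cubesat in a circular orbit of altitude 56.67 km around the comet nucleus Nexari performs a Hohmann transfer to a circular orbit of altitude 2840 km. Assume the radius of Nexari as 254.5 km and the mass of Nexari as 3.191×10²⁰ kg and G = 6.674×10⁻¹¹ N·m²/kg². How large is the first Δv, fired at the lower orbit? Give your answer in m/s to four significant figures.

μ = GM = 6.674×10⁻¹¹ × 3.191×10²⁰ = 2.130×10¹⁰ m³/s².
r₁ = 254.5 + 56.67 = 311.17 km = 3.1117×10⁵ m.
r₂ = 254.5 + 2840 = 3094.5 km = 3.0945×10⁶ m.
Transfer ellipse a_t = (r₁ + r₂)/2 = 1.703×10⁶ m.
At r₁: circular v_c1 = √(μ/r₁) = 261.6 m/s; transfer-periapsis v_p = √[μ(2/r₁ − 1/a_t)] = 352.7 m/s.
Δv₁ = v_p − v_c1 = 91.06 m/s.

Δv ≈ 91.06 m/s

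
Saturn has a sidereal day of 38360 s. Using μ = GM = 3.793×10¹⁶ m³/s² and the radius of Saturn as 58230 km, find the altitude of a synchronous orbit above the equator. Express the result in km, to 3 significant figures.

h_sync ≈ 54000 km

A synchronous orbit has period T, so by Kepler's third law a = (μT²/4π²)^(1/3).
μT²/4π² = 3.793×10¹⁶ × (3.836×10⁴)² / 39.48 = 1.414×10²⁴ m³.
a = 1.122×10⁸ m = 1.1223×10⁵ km.
Altitude h = a − R = 1.1223×10⁵ − 58230 = 54005 km.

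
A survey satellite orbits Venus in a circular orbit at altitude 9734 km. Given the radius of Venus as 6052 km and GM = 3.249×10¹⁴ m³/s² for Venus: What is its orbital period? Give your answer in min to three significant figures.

T ≈ 364 min

r = 6052 + 9734 = 15786 km = 1.5786×10⁷ m.
Kepler's third law: T = 2π√(r³/μ) = 2π√((1.579×10⁷)³ / 3.249×10¹⁴).
r³/μ = 1.211×10⁷ s², so T = 2π × 3.480×10³ = 2.186×10⁴ s.
Converting: 2.186×10⁴ s ÷ 60.00 = 364.4 min.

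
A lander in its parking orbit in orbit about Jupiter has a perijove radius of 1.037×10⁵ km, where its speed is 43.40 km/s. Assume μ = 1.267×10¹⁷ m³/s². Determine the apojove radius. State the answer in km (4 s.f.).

apojove radius ≈ 3.488×10⁵ km

r_p = 1.037×10⁸ m.
Specific energy ε = v²/2 − μ/r = -2.800×10⁸ J/kg, so a = −μ/(2ε) = 2.262×10⁸ m.
The apsides satisfy r_p + r_a = 2a, so the apojove radius is 2a − r_p = 3.488×10⁸ m = 3.4878×10⁵ km.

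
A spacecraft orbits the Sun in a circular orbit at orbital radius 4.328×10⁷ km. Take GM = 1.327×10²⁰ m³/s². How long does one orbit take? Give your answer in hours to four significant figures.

T ≈ 1364 hours

r = 4.328×10⁷ km = 4.328×10¹⁰ m.
Kepler's third law: T = 2π√(r³/μ) = 2π√((4.328×10¹⁰)³ / 1.327×10²⁰).
r³/μ = 6.109×10¹¹ s², so T = 2π × 7.816×10⁵ = 4.911×10⁶ s.
Converting: 4.911×10⁶ s ÷ 3600 = 1364 hours.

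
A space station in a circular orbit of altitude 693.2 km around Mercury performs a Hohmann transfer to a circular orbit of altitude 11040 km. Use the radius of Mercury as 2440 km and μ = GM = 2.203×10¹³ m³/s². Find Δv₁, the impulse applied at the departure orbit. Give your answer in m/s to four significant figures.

r₁ = 2440 + 693.2 = 3133.2 km = 3.1332×10⁶ m.
r₂ = 2440 + 11040 = 13480 km = 1.3480×10⁷ m.
Transfer ellipse a_t = (r₁ + r₂)/2 = 8.307×10⁶ m.
At r₁: circular v_c1 = √(μ/r₁) = 2652 m/s; transfer-periherm v_p = √[μ(2/r₁ − 1/a_t)] = 3378 m/s.
Δv₁ = v_p − v_c1 = 726.3 m/s.

Δv ≈ 726.3 m/s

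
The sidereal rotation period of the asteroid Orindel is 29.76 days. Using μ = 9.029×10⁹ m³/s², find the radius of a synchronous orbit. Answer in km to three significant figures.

T = 29.76 days = 2.571×10⁶ s.
A synchronous orbit has period T, so by Kepler's third law a = (μT²/4π²)^(1/3).
μT²/4π² = 9.029×10⁹ × (2.571×10⁶)² / 39.48 = 1.512×10²¹ m³.
a = 1.148×10⁷ m = 11478 km.

r_sync ≈ 11500 km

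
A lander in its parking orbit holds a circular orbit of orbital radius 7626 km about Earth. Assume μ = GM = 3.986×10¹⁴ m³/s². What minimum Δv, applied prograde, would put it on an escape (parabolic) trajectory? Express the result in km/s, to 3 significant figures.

Δv ≈ 2.99 km/s

r = 7626 km = 7.626×10⁶ m.
Circular speed v_c = √(μ/r) = 7230 m/s.
Escape speed v_esc = √(2μ/r) = √2 × v_c = 10220 m/s.
Δv = v_esc − v_c = 2995 m/s = 2.995 km/s.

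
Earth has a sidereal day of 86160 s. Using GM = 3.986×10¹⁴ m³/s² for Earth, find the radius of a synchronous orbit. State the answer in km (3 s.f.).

A synchronous orbit has period T, so by Kepler's third law a = (μT²/4π²)^(1/3).
μT²/4π² = 3.986×10¹⁴ × (8.616×10⁴)² / 39.48 = 7.495×10²² m³.
a = 4.216×10⁷ m = 42163 km.

r_sync ≈ 42200 km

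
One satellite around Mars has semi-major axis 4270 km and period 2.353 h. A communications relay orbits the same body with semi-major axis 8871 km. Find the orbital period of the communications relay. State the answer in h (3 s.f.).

Kepler's third law: T² ∝ a³, so T₂ = T₁ (a₂/a₁)^(3/2).
a₂/a₁ = 2.078, (a₂/a₁)^(3/2) = 2.994.
T₂ = 2.353 × 2.994 = 7.046 h.

T₂ ≈ 7.05 h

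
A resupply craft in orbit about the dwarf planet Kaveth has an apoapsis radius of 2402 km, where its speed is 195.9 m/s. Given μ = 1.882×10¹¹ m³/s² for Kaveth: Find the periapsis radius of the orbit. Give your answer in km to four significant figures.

r_a = 2.402×10⁶ m.
Specific energy ε = v²/2 − μ/r = -5.916×10⁴ J/kg, so a = −μ/(2ε) = 1.591×10⁶ m.
The apsides satisfy r_p + r_a = 2a, so the periapsis radius is 2a − r_a = 7.790×10⁵ m = 779.04 km.

periapsis radius ≈ 779.0 km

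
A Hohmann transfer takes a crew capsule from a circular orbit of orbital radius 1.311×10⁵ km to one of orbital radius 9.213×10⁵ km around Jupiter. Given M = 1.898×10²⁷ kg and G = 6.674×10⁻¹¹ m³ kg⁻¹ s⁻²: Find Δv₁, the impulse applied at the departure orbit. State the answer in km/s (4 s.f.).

μ = GM = 6.674×10⁻¹¹ × 1.898×10²⁷ = 1.267×10¹⁷ m³/s².
r₁ = 1.311×10⁵ km = 1.311×10⁸ m.
r₂ = 9.213×10⁵ km = 9.213×10⁸ m.
Transfer ellipse a_t = (r₁ + r₂)/2 = 5.262×10⁸ m.
At r₁: circular v_c1 = √(μ/r₁) = 31080 m/s; transfer-perijove v_p = √[μ(2/r₁ − 1/a_t)] = 41130 m/s.
Δv₁ = v_p − v_c1 = 10050 m/s.
= 10.05 km/s.

Δv ≈ 10.05 km/s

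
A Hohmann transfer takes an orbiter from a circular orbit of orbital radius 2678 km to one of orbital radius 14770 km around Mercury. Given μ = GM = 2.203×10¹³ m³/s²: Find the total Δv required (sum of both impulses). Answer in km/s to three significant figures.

r₁ = 2678 km = 2.678×10⁶ m.
r₂ = 14770 km = 1.477×10⁷ m.
Transfer ellipse a_t = (r₁ + r₂)/2 = 8.724×10⁶ m.
At r₁: circular v_c1 = √(μ/r₁) = 2868 m/s; transfer-periherm v_p = √[μ(2/r₁ − 1/a_t)] = 3732 m/s.
Δv₁ = v_p − v_c1 = 863.8 m/s.
At r₂: circular v_c2 = √(μ/r₂) = 1221 m/s; transfer-apoherm v_a = √[μ(2/r₂ − 1/a_t)] = 676.7 m/s.
Δv₂ = v_c2 − v_a = 544.6 m/s.
Total Δv = Δv₁ + Δv₂ = 1408 m/s = 1.408 km/s.

Δv_total ≈ 1.41 km/s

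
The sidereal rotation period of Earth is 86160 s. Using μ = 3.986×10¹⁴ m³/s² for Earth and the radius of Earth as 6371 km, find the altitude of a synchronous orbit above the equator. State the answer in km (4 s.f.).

A synchronous orbit has period T, so by Kepler's third law a = (μT²/4π²)^(1/3).
μT²/4π² = 3.986×10¹⁴ × (8.616×10⁴)² / 39.48 = 7.495×10²² m³.
a = 4.216×10⁷ m = 42163 km.
Altitude h = a − R = 42163 − 6371 = 35792 km.

h_sync ≈ 35790 km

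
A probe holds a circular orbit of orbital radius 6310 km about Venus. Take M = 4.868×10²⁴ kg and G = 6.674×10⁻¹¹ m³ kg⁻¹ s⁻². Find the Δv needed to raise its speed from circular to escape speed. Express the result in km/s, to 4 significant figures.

Δv ≈ 2.972 km/s

μ = GM = 6.674×10⁻¹¹ × 4.868×10²⁴ = 3.249×10¹⁴ m³/s².
r = 6310 km = 6.310×10⁶ m.
Circular speed v_c = √(μ/r) = 7176 m/s.
Escape speed v_esc = √(2μ/r) = √2 × v_c = 10150 m/s.
Δv = v_esc − v_c = 2972 m/s = 2.972 km/s.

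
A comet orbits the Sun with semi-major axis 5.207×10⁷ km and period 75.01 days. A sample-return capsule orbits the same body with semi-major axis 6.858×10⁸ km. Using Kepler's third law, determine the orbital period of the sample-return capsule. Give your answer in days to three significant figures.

Kepler's third law: T² ∝ a³, so T₂ = T₁ (a₂/a₁)^(3/2).
a₂/a₁ = 13.17, (a₂/a₁)^(3/2) = 47.80.
T₂ = 75.01 × 47.80 = 3585 days.

T₂ ≈ 3590 days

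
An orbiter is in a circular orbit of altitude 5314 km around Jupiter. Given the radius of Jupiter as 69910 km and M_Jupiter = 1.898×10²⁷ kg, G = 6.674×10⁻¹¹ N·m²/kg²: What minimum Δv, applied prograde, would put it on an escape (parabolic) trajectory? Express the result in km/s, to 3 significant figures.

Δv ≈ 17.0 km/s

μ = GM = 6.674×10⁻¹¹ × 1.898×10²⁷ = 1.267×10¹⁷ m³/s².
r = 69910 + 5314 = 75224 km = 7.5224×10⁷ m.
Circular speed v_c = √(μ/r) = 41040 m/s.
Escape speed v_esc = √(2μ/r) = √2 × v_c = 58030 m/s.
Δv = v_esc − v_c = 17000 m/s = 17.00 km/s.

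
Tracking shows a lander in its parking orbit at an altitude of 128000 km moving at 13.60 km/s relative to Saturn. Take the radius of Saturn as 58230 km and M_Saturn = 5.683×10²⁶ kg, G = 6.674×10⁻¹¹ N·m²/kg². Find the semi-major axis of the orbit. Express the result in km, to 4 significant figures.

μ = GM = 6.674×10⁻¹¹ × 5.683×10²⁶ = 3.793×10¹⁶ m³/s².
r = 58230 + 128000 = 1.8623×10⁵ km = 1.862×10⁸ m.
Vis-viva rearranged: 1/a = 2/r − v²/μ = 1.074×10⁻⁸ − 4.877×10⁻⁹ = 5.863×10⁻⁹ m⁻¹.
a = 1.706×10⁸ m = 1.7057×10⁵ km.

a ≈ 1.706×10⁵ km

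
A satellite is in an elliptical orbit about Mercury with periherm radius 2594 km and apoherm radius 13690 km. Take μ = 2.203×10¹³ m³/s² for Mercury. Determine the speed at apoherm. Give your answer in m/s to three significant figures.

Semi-major axis a = (r_p + r_a)/2 = 8142.0 km = 8.142×10⁶ m.
Vis-viva: v² = μ(2/r − 1/a) = 2.203×10¹³ × (1.461×10⁻⁷ − 1.228×10⁻⁷) = 5.127×10⁵ m²/s².
v = 716.0 m/s.

v ≈ 716 m/s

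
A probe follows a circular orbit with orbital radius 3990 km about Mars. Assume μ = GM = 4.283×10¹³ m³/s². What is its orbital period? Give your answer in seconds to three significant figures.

r = 3990 km = 3.990×10⁶ m.
Kepler's third law: T = 2π√(r³/μ) = 2π√((3.990×10⁶)³ / 4.283×10¹³).
r³/μ = 1.483×10⁶ s², so T = 2π × 1.218×10³ = 7.652×10³ s.

T ≈ 7650 seconds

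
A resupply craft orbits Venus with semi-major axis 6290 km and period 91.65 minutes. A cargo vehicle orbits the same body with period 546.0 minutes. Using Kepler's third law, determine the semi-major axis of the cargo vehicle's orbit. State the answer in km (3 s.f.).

a₂ ≈ 20700 km

Kepler's third law: a³ ∝ T², so a₂ = a₁ (T₂/T₁)^(2/3).
T₂/T₁ = 5.957, (T₂/T₁)^(2/3) = 3.286.
a₂ = 6290 × 3.286 = 20670 km.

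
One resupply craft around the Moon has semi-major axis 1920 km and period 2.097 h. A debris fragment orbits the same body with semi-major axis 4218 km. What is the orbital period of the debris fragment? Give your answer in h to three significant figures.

Kepler's third law: T² ∝ a³, so T₂ = T₁ (a₂/a₁)^(3/2).
a₂/a₁ = 2.197, (a₂/a₁)^(3/2) = 3.256.
T₂ = 2.097 × 3.256 = 6.828 h.

T₂ ≈ 6.83 h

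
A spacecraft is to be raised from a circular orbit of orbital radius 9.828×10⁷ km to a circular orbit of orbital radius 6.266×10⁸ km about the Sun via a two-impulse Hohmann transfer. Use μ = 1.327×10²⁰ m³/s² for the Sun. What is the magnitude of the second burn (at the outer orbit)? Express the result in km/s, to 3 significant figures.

r₁ = 9.828×10⁷ km = 9.828×10¹⁰ m.
r₂ = 6.266×10⁸ km = 6.266×10¹¹ m.
Transfer ellipse a_t = (r₁ + r₂)/2 = 3.624×10¹¹ m.
At r₁: circular v_c1 = √(μ/r₁) = 36750 m/s; transfer-perihelion v_p = √[μ(2/r₁ − 1/a_t)] = 48310 m/s.
At r₂: circular v_c2 = √(μ/r₂) = 14550 m/s; transfer-aphelion v_a = √[μ(2/r₂ − 1/a_t)] = 7578 m/s.
Δv₂ = v_c2 − v_a = 6975 m/s.
= 6.975 km/s.

Δv ≈ 6.97 km/s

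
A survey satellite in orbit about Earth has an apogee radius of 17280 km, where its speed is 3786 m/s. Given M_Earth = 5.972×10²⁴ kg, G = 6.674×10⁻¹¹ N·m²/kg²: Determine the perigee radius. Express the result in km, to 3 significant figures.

perigee radius ≈ 7790 km

μ = GM = 6.674×10⁻¹¹ × 5.972×10²⁴ = 3.986×10¹⁴ m³/s².
r_a = 1.728×10⁷ m.
Specific energy ε = v²/2 − μ/r = -1.590×10⁷ J/kg, so a = −μ/(2ε) = 1.253×10⁷ m.
The apsides satisfy r_p + r_a = 2a, so the perigee radius is 2a − r_a = 7.790×10⁶ m = 7789.6 km.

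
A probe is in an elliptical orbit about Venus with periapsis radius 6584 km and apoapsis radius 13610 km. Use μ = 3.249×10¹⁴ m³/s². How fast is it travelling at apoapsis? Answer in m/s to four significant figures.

Semi-major axis a = (r_p + r_a)/2 = 10097 km = 1.010×10⁷ m.
Vis-viva: v² = μ(2/r − 1/a) = 3.249×10¹⁴ × (1.470×10⁻⁷ − 9.904×10⁻⁸) = 1.557×10⁷ m²/s².
v = 3945 m/s.

v ≈ 3945 m/s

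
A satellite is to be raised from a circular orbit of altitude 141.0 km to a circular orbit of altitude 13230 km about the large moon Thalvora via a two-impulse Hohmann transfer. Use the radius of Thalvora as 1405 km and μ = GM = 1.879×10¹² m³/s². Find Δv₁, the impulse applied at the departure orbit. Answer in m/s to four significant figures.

Δv ≈ 380.3 m/s

r₁ = 1405 + 141.0 = 1546.0 km = 1.5460×10⁶ m.
r₂ = 1405 + 13230 = 14635 km = 1.4635×10⁷ m.
Transfer ellipse a_t = (r₁ + r₂)/2 = 8.090×10⁶ m.
At r₁: circular v_c1 = √(μ/r₁) = 1102 m/s; transfer-periapsis v_p = √[μ(2/r₁ − 1/a_t)] = 1483 m/s.
Δv₁ = v_p − v_c1 = 380.3 m/s.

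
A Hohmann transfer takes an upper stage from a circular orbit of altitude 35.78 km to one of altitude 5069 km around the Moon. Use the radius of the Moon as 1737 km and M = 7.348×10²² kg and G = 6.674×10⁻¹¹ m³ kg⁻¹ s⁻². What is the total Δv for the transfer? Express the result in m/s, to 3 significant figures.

μ = GM = 6.674×10⁻¹¹ × 7.348×10²² = 4.904×10¹² m³/s².
r₁ = 1737 + 35.78 = 1772.8 km = 1.7728×10⁶ m.
r₂ = 1737 + 5069 = 6806.0 km = 6.8060×10⁶ m.
Transfer ellipse a_t = (r₁ + r₂)/2 = 4.289×10⁶ m.
At r₁: circular v_c1 = √(μ/r₁) = 1663 m/s; transfer-perilune v_p = √[μ(2/r₁ − 1/a_t)] = 2095 m/s.
Δv₁ = v_p − v_c1 = 431.8 m/s.
At r₂: circular v_c2 = √(μ/r₂) = 848.9 m/s; transfer-apolune v_a = √[μ(2/r₂ − 1/a_t)] = 545.7 m/s.
Δv₂ = v_c2 − v_a = 303.1 m/s.
Total Δv = Δv₁ + Δv₂ = 735.0 m/s.

Δv_total ≈ 735 m/s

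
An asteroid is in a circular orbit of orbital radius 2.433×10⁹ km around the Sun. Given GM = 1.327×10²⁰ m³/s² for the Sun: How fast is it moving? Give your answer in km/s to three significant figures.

v ≈ 7.39 km/s

r = 2.433×10⁹ km = 2.433×10¹² m.
For a circular orbit v = √(μ/r) = √(1.327×10²⁰ / 2.433×10¹²) = √(5.454×10⁷) = 7385 m/s.
That is 7.385 km/s.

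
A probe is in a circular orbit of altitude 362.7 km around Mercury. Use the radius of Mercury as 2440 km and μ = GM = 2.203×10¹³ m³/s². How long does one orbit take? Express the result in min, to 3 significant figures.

T ≈ 105 min

r = 2440 + 362.7 = 2802.7 km = 2.8027×10⁶ m.
Kepler's third law: T = 2π√(r³/μ) = 2π√((2.803×10⁶)³ / 2.203×10¹³).
r³/μ = 9.993×10⁵ s², so T = 2π × 9.997×10² = 6.281×10³ s.
Converting: 6.281×10³ s ÷ 60.00 = 104.7 min.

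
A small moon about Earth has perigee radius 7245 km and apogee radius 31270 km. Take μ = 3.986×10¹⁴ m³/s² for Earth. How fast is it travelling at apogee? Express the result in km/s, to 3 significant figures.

v ≈ 2.19 km/s

Semi-major axis a = (r_p + r_a)/2 = 19258 km = 1.926×10⁷ m.
Vis-viva: v² = μ(2/r − 1/a) = 3.986×10¹⁴ × (6.396×10⁻⁸ − 5.193×10⁻⁸) = 4.796×10⁶ m²/s².
v = 2190 m/s = 2.190 km/s.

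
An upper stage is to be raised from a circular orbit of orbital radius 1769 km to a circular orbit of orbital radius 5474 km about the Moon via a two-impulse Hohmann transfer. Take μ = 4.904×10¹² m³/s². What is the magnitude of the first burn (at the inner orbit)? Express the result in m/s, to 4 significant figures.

Δv ≈ 382.0 m/s

r₁ = 1769 km = 1.769×10⁶ m.
r₂ = 5474 km = 5.474×10⁶ m.
Transfer ellipse a_t = (r₁ + r₂)/2 = 3.622×10⁶ m.
At r₁: circular v_c1 = √(μ/r₁) = 1665 m/s; transfer-perilune v_p = √[μ(2/r₁ − 1/a_t)] = 2047 m/s.
Δv₁ = v_p − v_c1 = 382.0 m/s.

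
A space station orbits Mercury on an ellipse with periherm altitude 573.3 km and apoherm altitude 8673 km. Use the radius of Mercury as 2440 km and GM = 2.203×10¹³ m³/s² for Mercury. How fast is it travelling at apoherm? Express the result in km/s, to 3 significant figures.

v ≈ 0.92 km/s

r_p = 2440 + 573.3 = 3013.3 km = 3.0133×10⁶ m.
r_a = 2440 + 8673 = 11113 km = 1.1113×10⁷ m.
Semi-major axis a = (r_p + r_a)/2 = 7063.1 km = 7.063×10⁶ m.
Vis-viva: v² = μ(2/r − 1/a) = 2.203×10¹³ × (1.800×10⁻⁷ − 1.416×10⁻⁷) = 8.457×10⁵ m²/s².
v = 919.6 m/s = 0.9196 km/s.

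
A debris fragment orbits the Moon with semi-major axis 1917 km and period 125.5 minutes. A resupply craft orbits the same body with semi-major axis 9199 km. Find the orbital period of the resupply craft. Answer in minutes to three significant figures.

Kepler's third law: T² ∝ a³, so T₂ = T₁ (a₂/a₁)^(3/2).
a₂/a₁ = 4.799, (a₂/a₁)^(3/2) = 10.51.
T₂ = 125.5 × 10.51 = 1319 minutes.

T₂ ≈ 1320 minutes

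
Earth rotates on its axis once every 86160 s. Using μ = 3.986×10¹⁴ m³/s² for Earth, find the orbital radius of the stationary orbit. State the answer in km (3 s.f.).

A synchronous orbit has period T, so by Kepler's third law a = (μT²/4π²)^(1/3).
μT²/4π² = 3.986×10¹⁴ × (8.616×10⁴)² / 39.48 = 7.495×10²² m³.
a = 4.216×10⁷ m = 42163 km.

r_sync ≈ 42200 km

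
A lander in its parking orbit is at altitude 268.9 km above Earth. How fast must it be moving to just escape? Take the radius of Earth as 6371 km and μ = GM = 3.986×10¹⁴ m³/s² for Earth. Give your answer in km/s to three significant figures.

r = 6371 + 268.9 = 6639.9 km = 6.6399×10⁶ m.
Escape speed v_esc = √(2μ/r) = √(2 × 3.986×10¹⁴ / 6.640×10⁶) = √(1.201×10⁸) = 10960 m/s.
= 10.96 km/s.

v_esc ≈ 11.0 km/s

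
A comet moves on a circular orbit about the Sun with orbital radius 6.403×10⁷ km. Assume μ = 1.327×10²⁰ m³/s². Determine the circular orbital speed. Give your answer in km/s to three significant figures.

r = 6.403×10⁷ km = 6.403×10¹⁰ m.
For a circular orbit v = √(μ/r) = √(1.327×10²⁰ / 6.403×10¹⁰) = √(2.072×10⁹) = 45520 m/s.
That is 45.52 km/s.

v ≈ 45.5 km/s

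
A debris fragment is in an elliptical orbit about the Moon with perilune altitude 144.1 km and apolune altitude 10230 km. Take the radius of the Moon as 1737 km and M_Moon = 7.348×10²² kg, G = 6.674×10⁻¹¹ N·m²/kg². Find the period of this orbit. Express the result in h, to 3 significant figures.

μ = GM = 6.674×10⁻¹¹ × 7.348×10²² = 4.904×10¹² m³/s².
r_p = 1737 + 144.1 = 1881.1 km = 1.8811×10⁶ m.
r_a = 1737 + 10230 = 11967 km = 1.1967×10⁷ m.
Semi-major axis a = (r_p + r_a)/2 = (1881.1 + 11967)/2 = 6924.1 km = 6.924×10⁶ m.
By Kepler's third law T = 2π√(a³/μ) = 2π × 8.227×10³ = 5.169×10⁴ s.
= 14.36 h.

T ≈ 14.4 h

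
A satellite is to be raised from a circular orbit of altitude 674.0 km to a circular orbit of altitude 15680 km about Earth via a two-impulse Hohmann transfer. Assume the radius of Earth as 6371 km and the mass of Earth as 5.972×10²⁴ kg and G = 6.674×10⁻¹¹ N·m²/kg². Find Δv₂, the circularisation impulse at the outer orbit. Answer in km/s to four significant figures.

Δv ≈ 1.293 km/s

μ = GM = 6.674×10⁻¹¹ × 5.972×10²⁴ = 3.986×10¹⁴ m³/s².
r₁ = 6371 + 674.0 = 7045.0 km = 7.0450×10⁶ m.
r₂ = 6371 + 15680 = 22051 km = 2.2051×10⁷ m.
Transfer ellipse a_t = (r₁ + r₂)/2 = 1.455×10⁷ m.
At r₁: circular v_c1 = √(μ/r₁) = 7522 m/s; transfer-perigee v_p = √[μ(2/r₁ − 1/a_t)] = 9260 m/s.
At r₂: circular v_c2 = √(μ/r₂) = 4251 m/s; transfer-apogee v_a = √[μ(2/r₂ − 1/a_t)] = 2959 m/s.
Δv₂ = v_c2 − v_a = 1293 m/s.
= 1.293 km/s.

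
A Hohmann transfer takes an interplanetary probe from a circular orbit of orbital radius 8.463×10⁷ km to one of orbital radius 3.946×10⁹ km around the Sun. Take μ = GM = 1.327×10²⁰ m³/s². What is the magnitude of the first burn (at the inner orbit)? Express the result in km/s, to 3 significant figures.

r₁ = 8.463×10⁷ km = 8.463×10¹⁰ m.
r₂ = 3.946×10⁹ km = 3.946×10¹² m.
Transfer ellipse a_t = (r₁ + r₂)/2 = 2.015×10¹² m.
At r₁: circular v_c1 = √(μ/r₁) = 39600 m/s; transfer-perihelion v_p = √[μ(2/r₁ − 1/a_t)] = 55410 m/s.
Δv₁ = v_p − v_c1 = 15810 m/s.
= 15.81 km/s.

Δv ≈ 15.8 km/s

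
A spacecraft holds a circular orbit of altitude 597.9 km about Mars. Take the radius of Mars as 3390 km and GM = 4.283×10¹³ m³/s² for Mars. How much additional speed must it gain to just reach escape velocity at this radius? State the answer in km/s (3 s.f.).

r = 3390 + 597.9 = 3987.9 km = 3.9879×10⁶ m.
Circular speed v_c = √(μ/r) = 3277 m/s.
Escape speed v_esc = √(2μ/r) = √2 × v_c = 4635 m/s.
Δv = v_esc − v_c = 1357 m/s = 1.357 km/s.

Δv ≈ 1.36 km/s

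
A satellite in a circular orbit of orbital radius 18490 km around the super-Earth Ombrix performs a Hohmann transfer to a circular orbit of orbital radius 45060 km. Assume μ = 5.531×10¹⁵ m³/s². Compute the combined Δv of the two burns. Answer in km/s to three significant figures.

r₁ = 18490 km = 1.849×10⁷ m.
r₂ = 45060 km = 4.506×10⁷ m.
Transfer ellipse a_t = (r₁ + r₂)/2 = 3.178×10⁷ m.
At r₁: circular v_c1 = √(μ/r₁) = 17300 m/s; transfer-periapsis v_p = √[μ(2/r₁ − 1/a_t)] = 20600 m/s.
Δv₁ = v_p − v_c1 = 3301 m/s.
At r₂: circular v_c2 = √(μ/r₂) = 11080 m/s; transfer-apoapsis v_a = √[μ(2/r₂ − 1/a_t)] = 8451 m/s.
Δv₂ = v_c2 − v_a = 2628 m/s.
Total Δv = Δv₁ + Δv₂ = 5928 m/s = 5.928 km/s.

Δv_total ≈ 5.93 km/s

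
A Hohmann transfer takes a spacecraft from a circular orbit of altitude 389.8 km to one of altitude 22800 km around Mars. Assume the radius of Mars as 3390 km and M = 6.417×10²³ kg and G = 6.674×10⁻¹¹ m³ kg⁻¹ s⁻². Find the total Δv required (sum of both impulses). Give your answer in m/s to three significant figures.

Δv_total ≈ 1720 m/s

μ = GM = 6.674×10⁻¹¹ × 6.417×10²³ = 4.283×10¹³ m³/s².
r₁ = 3390 + 389.8 = 3779.8 km = 3.7798×10⁶ m.
r₂ = 3390 + 22800 = 26190 km = 2.6190×10⁷ m.
Transfer ellipse a_t = (r₁ + r₂)/2 = 1.498×10⁷ m.
At r₁: circular v_c1 = √(μ/r₁) = 3366 m/s; transfer-periapsis v_p = √[μ(2/r₁ − 1/a_t)] = 4450 m/s.
Δv₁ = v_p − v_c1 = 1084 m/s.
At r₂: circular v_c2 = √(μ/r₂) = 1279 m/s; transfer-apoapsis v_a = √[μ(2/r₂ − 1/a_t)] = 642.2 m/s.
Δv₂ = v_c2 − v_a = 636.5 m/s.
Total Δv = Δv₁ + Δv₂ = 1720 m/s.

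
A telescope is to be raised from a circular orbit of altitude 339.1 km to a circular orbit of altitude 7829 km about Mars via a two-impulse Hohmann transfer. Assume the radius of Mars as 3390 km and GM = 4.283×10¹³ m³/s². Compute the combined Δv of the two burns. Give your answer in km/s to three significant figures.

r₁ = 3390 + 339.1 = 3729.1 km = 3.7291×10⁶ m.
r₂ = 3390 + 7829 = 11219 km = 1.1219×10⁷ m.
Transfer ellipse a_t = (r₁ + r₂)/2 = 7.474×10⁶ m.
At r₁: circular v_c1 = √(μ/r₁) = 3389 m/s; transfer-periapsis v_p = √[μ(2/r₁ − 1/a_t)] = 4152 m/s.
Δv₁ = v_p − v_c1 = 763.1 m/s.
At r₂: circular v_c2 = √(μ/r₂) = 1954 m/s; transfer-apoapsis v_a = √[μ(2/r₂ − 1/a_t)] = 1380 m/s.
Δv₂ = v_c2 − v_a = 573.7 m/s.
Total Δv = Δv₁ + Δv₂ = 1337 m/s = 1.337 km/s.

Δv_total ≈ 1.34 km/s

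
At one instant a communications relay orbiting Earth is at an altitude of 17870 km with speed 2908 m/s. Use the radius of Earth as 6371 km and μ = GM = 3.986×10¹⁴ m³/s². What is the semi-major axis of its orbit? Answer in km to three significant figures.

a ≈ 16300 km

r = 6371 + 17870 = 24241 km = 2.424×10⁷ m.
Specific orbital energy ε = v²/2 − μ/r = (2908)²/2 − 3.986×10¹⁴/2.424×10⁷ = -1.221×10⁷ J/kg.
Since ε = −μ/(2a), a = −μ/(2ε) = 1.632×10⁷ m = 16316 km.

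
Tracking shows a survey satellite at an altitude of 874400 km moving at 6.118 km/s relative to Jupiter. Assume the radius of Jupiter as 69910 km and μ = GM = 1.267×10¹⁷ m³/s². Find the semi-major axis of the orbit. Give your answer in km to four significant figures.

a ≈ 5.487×10⁵ km

r = 69910 + 874400 = 9.4431×10⁵ km = 9.443×10⁸ m.
Specific orbital energy ε = v²/2 − μ/r = (6118)²/2 − 1.267×10¹⁷/9.443×10⁸ = -1.155×10⁸ J/kg.
Since ε = −μ/(2a), a = −μ/(2ε) = 5.487×10⁸ m = 5.4869×10⁵ km.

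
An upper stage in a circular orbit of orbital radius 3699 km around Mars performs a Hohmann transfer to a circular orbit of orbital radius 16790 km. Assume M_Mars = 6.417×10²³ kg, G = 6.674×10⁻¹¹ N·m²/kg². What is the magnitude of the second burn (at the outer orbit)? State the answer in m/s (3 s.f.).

Δv ≈ 637 m/s

μ = GM = 6.674×10⁻¹¹ × 6.417×10²³ = 4.283×10¹³ m³/s².
r₁ = 3699 km = 3.699×10⁶ m.
r₂ = 16790 km = 1.679×10⁷ m.
Transfer ellipse a_t = (r₁ + r₂)/2 = 1.024×10⁷ m.
At r₁: circular v_c1 = √(μ/r₁) = 3403 m/s; transfer-periapsis v_p = √[μ(2/r₁ − 1/a_t)] = 4356 m/s.
At r₂: circular v_c2 = √(μ/r₂) = 1597 m/s; transfer-apoapsis v_a = √[μ(2/r₂ − 1/a_t)] = 959.7 m/s.
Δv₂ = v_c2 − v_a = 637.4 m/s.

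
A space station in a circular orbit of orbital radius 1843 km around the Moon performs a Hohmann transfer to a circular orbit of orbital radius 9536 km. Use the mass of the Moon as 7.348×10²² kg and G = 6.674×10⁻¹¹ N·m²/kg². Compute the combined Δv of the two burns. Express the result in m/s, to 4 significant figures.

μ = GM = 6.674×10⁻¹¹ × 7.348×10²² = 4.904×10¹² m³/s².
r₁ = 1843 km = 1.843×10⁶ m.
r₂ = 9536 km = 9.536×10⁶ m.
Transfer ellipse a_t = (r₁ + r₂)/2 = 5.690×10⁶ m.
At r₁: circular v_c1 = √(μ/r₁) = 1631 m/s; transfer-perilune v_p = √[μ(2/r₁ − 1/a_t)] = 2112 m/s.
Δv₁ = v_p − v_c1 = 480.6 m/s.
At r₂: circular v_c2 = √(μ/r₂) = 717.1 m/s; transfer-apolune v_a = √[μ(2/r₂ − 1/a_t)] = 408.2 m/s.
Δv₂ = v_c2 − v_a = 309.0 m/s.
Total Δv = Δv₁ + Δv₂ = 789.6 m/s.

Δv_total ≈ 789.6 m/s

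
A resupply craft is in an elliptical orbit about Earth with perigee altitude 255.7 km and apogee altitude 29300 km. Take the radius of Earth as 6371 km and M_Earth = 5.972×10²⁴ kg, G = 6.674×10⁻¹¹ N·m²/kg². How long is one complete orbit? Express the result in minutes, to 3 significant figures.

μ = GM = 6.674×10⁻¹¹ × 5.972×10²⁴ = 3.986×10¹⁴ m³/s².
r_p = 6371 + 255.7 = 6626.7 km = 6.6267×10⁶ m.
r_a = 6371 + 29300 = 35671 km = 3.5671×10⁷ m.
Semi-major axis a = (r_p + r_a)/2 = (6626.7 + 35671)/2 = 21149 km = 2.115×10⁷ m.
By Kepler's third law T = 2π√(a³/μ) = 2π × 4.872×10³ = 3.061×10⁴ s.
= 510.2 minutes.

T ≈ 510 minutes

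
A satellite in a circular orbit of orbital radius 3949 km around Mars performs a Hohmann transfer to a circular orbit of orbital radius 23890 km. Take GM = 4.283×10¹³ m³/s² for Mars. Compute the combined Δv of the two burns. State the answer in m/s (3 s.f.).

Δv_total ≈ 1650 m/s

r₁ = 3949 km = 3.949×10⁶ m.
r₂ = 23890 km = 2.389×10⁷ m.
Transfer ellipse a_t = (r₁ + r₂)/2 = 1.392×10⁷ m.
At r₁: circular v_c1 = √(μ/r₁) = 3293 m/s; transfer-periapsis v_p = √[μ(2/r₁ − 1/a_t)] = 4314 m/s.
Δv₁ = v_p − v_c1 = 1021 m/s.
At r₂: circular v_c2 = √(μ/r₂) = 1339 m/s; transfer-apoapsis v_a = √[μ(2/r₂ − 1/a_t)] = 713.2 m/s.
Δv₂ = v_c2 − v_a = 625.8 m/s.
Total Δv = Δv₁ + Δv₂ = 1647 m/s.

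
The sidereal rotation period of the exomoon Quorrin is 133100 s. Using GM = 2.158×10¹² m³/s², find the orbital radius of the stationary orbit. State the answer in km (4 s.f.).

A synchronous orbit has period T, so by Kepler's third law a = (μT²/4π²)^(1/3).
μT²/4π² = 2.158×10¹² × (1.331×10⁵)² / 39.48 = 9.684×10²⁰ m³.
a = 9.893×10⁶ m = 9893.5 km.

r_sync ≈ 9893 km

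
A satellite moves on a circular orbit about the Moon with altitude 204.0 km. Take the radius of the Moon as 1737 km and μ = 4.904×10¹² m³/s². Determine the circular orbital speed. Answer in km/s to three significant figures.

r = 1737 + 204.0 = 1941.0 km = 1.9410×10⁶ m.
For a circular orbit v = √(μ/r) = √(4.904×10¹² / 1.941×10⁶) = √(2.527×10⁶) = 1590 m/s.
That is 1.590 km/s.

v ≈ 1.59 km/s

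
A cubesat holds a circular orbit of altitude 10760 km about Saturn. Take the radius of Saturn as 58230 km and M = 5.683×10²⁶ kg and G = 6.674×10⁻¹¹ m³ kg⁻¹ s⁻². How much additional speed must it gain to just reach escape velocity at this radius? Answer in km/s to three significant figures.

μ = GM = 6.674×10⁻¹¹ × 5.683×10²⁶ = 3.793×10¹⁶ m³/s².
r = 58230 + 10760 = 68990 km = 6.8990×10⁷ m.
Circular speed v_c = √(μ/r) = 23450 m/s.
Escape speed v_esc = √(2μ/r) = √2 × v_c = 33160 m/s.
Δv = v_esc − v_c = 9712 m/s = 9.712 km/s.

Δv ≈ 9.71 km/s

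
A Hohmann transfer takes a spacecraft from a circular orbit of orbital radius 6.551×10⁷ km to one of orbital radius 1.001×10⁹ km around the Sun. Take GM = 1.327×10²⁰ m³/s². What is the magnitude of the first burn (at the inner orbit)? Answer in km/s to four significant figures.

Δv ≈ 16.66 km/s

r₁ = 6.551×10⁷ km = 6.551×10¹⁰ m.
r₂ = 1.001×10⁹ km = 1.001×10¹² m.
Transfer ellipse a_t = (r₁ + r₂)/2 = 5.333×10¹¹ m.
At r₁: circular v_c1 = √(μ/r₁) = 45010 m/s; transfer-perihelion v_p = √[μ(2/r₁ − 1/a_t)] = 61660 m/s.
Δv₁ = v_p − v_c1 = 16660 m/s.
= 16.66 km/s.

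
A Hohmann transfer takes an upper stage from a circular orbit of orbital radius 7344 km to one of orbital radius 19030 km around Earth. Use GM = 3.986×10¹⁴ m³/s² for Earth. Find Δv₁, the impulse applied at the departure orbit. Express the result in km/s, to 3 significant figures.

Δv ≈ 1.48 km/s

r₁ = 7344 km = 7.344×10⁶ m.
r₂ = 19030 km = 1.903×10⁷ m.
Transfer ellipse a_t = (r₁ + r₂)/2 = 1.319×10⁷ m.
At r₁: circular v_c1 = √(μ/r₁) = 7367 m/s; transfer-perigee v_p = √[μ(2/r₁ − 1/a_t)] = 8850 m/s.
Δv₁ = v_p − v_c1 = 1483 m/s.
= 1.483 km/s.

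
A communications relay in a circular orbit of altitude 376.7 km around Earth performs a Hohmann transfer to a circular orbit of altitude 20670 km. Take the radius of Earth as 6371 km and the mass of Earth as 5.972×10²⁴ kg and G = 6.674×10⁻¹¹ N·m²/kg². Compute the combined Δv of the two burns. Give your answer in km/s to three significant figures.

Δv_total ≈ 3.45 km/s

μ = GM = 6.674×10⁻¹¹ × 5.972×10²⁴ = 3.986×10¹⁴ m³/s².
r₁ = 6371 + 376.7 = 6747.7 km = 6.7477×10⁶ m.
r₂ = 6371 + 20670 = 27041 km = 2.7041×10⁷ m.
Transfer ellipse a_t = (r₁ + r₂)/2 = 1.689×10⁷ m.
At r₁: circular v_c1 = √(μ/r₁) = 7686 m/s; transfer-perigee v_p = √[μ(2/r₁ − 1/a_t)] = 9723 m/s.
Δv₁ = v_p − v_c1 = 2038 m/s.
At r₂: circular v_c2 = √(μ/r₂) = 3839 m/s; transfer-apogee v_a = √[μ(2/r₂ − 1/a_t)] = 2426 m/s.
Δv₂ = v_c2 − v_a = 1413 m/s.
Total Δv = Δv₁ + Δv₂ = 3451 m/s = 3.451 km/s.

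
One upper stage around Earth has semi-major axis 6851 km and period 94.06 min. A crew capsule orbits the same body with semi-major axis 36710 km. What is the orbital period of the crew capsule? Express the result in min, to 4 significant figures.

T₂ ≈ 1167 min

Kepler's third law: T² ∝ a³, so T₂ = T₁ (a₂/a₁)^(3/2).
a₂/a₁ = 5.358, (a₂/a₁)^(3/2) = 12.40.
T₂ = 94.06 × 12.40 = 1167 min.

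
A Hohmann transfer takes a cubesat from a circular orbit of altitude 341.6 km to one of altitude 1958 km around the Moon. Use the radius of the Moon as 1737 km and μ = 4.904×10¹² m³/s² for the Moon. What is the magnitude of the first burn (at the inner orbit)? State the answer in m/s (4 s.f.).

Δv ≈ 201.8 m/s

r₁ = 1737 + 341.6 = 2078.6 km = 2.0786×10⁶ m.
r₂ = 1737 + 1958 = 3695.0 km = 3.6950×10⁶ m.
Transfer ellipse a_t = (r₁ + r₂)/2 = 2.887×10⁶ m.
At r₁: circular v_c1 = √(μ/r₁) = 1536 m/s; transfer-perilune v_p = √[μ(2/r₁ − 1/a_t)] = 1738 m/s.
Δv₁ = v_p − v_c1 = 201.8 m/s.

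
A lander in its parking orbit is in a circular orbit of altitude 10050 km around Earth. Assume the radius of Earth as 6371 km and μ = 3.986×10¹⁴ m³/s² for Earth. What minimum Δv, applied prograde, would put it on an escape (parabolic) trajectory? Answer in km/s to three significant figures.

r = 6371 + 10050 = 16421 km = 1.6421×10⁷ m.
Circular speed v_c = √(μ/r) = 4927 m/s.
Escape speed v_esc = √(2μ/r) = √2 × v_c = 6968 m/s.
Δv = v_esc − v_c = 2041 m/s = 2.041 km/s.

Δv ≈ 2.04 km/s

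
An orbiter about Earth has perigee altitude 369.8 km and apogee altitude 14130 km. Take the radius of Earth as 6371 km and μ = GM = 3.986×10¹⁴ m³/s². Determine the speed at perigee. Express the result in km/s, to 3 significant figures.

v ≈ 9.43 km/s

r_p = 6371 + 369.8 = 6740.8 km = 6.7408×10⁶ m.
r_a = 6371 + 14130 = 20501 km = 2.0501×10⁷ m.
Semi-major axis a = (r_p + r_a)/2 = 13621 km = 1.362×10⁷ m.
Vis-viva: v² = μ(2/r − 1/a) = 3.986×10¹⁴ × (2.967×10⁻⁷ − 7.342×10⁻⁸) = 8.900×10⁷ m²/s².
v = 9434 m/s = 9.434 km/s.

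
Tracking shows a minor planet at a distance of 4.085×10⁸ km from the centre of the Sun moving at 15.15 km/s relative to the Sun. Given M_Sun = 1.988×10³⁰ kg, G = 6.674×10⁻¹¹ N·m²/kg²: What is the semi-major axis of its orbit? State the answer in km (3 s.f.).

a ≈ 3.16×10⁸ km

μ = GM = 6.674×10⁻¹¹ × 1.988×10³⁰ = 1.327×10²⁰ m³/s².
r = 4.085×10¹¹ m.
Specific orbital energy ε = v²/2 − μ/r = (15150)²/2 − 1.327×10²⁰/4.085×10¹¹ = -2.100×10⁸ J/kg.
Since ε = −μ/(2a), a = −μ/(2ε) = 3.159×10¹¹ m = 3.1585×10⁸ km.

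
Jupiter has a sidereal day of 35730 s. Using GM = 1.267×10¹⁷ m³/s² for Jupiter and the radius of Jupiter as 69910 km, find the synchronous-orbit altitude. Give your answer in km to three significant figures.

h_sync ≈ 90100 km

A synchronous orbit has period T, so by Kepler's third law a = (μT²/4π²)^(1/3).
μT²/4π² = 1.267×10¹⁷ × (3.573×10⁴)² / 39.48 = 4.097×10²⁴ m³.
a = 1.600×10⁸ m = 1.6002×10⁵ km.
Altitude h = a − R = 1.6002×10⁵ − 69910 = 90105 km.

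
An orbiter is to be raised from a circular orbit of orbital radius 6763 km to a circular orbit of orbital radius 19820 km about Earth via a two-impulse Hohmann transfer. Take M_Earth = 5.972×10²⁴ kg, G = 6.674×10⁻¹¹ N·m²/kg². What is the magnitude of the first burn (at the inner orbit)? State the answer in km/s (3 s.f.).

μ = GM = 6.674×10⁻¹¹ × 5.972×10²⁴ = 3.986×10¹⁴ m³/s².
r₁ = 6763 km = 6.763×10⁶ m.
r₂ = 19820 km = 1.982×10⁷ m.
Transfer ellipse a_t = (r₁ + r₂)/2 = 1.329×10⁷ m.
At r₁: circular v_c1 = √(μ/r₁) = 7677 m/s; transfer-perigee v_p = √[μ(2/r₁ − 1/a_t)] = 9375 m/s.
Δv₁ = v_p − v_c1 = 1698 m/s.
= 1.698 km/s.

Δv ≈ 1.70 km/s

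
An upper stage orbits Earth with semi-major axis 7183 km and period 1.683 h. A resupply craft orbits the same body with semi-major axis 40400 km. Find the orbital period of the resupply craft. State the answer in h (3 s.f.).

T₂ ≈ 22.4 h

Kepler's third law: T² ∝ a³, so T₂ = T₁ (a₂/a₁)^(3/2).
a₂/a₁ = 5.624, (a₂/a₁)^(3/2) = 13.34.
T₂ = 1.683 × 13.34 = 22.45 h.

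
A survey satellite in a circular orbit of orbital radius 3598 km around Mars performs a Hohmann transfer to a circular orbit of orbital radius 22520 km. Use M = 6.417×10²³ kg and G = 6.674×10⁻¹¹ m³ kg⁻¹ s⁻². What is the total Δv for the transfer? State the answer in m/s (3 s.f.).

Δv_total ≈ 1740 m/s

μ = GM = 6.674×10⁻¹¹ × 6.417×10²³ = 4.283×10¹³ m³/s².
r₁ = 3598 km = 3.598×10⁶ m.
r₂ = 22520 km = 2.252×10⁷ m.
Transfer ellipse a_t = (r₁ + r₂)/2 = 1.306×10⁷ m.
At r₁: circular v_c1 = √(μ/r₁) = 3450 m/s; transfer-periapsis v_p = √[μ(2/r₁ − 1/a_t)] = 4531 m/s.
Δv₁ = v_p − v_c1 = 1081 m/s.
At r₂: circular v_c2 = √(μ/r₂) = 1379 m/s; transfer-apoapsis v_a = √[μ(2/r₂ − 1/a_t)] = 723.9 m/s.
Δv₂ = v_c2 − v_a = 655.2 m/s.
Total Δv = Δv₁ + Δv₂ = 1736 m/s.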